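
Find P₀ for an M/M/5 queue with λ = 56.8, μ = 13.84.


a = λ/μ = 56.8/13.84 = 4.1040; ρ = a/c = 0.8208
Σ_{k=0}^{4} a^k/k! (terms k=0..4) = 1.00000 + 4.10405 + 8.42160 + 11.52088 + 11.82055 = 36.86707
Tail: a^5/(5!(1−ρ)) = 1164.29016/(120·0.1792) = 54.14575
P₀ = 1/(36.86707 + 54.14575) = 1/91.01282 = 0.010987

Final: 0.010987


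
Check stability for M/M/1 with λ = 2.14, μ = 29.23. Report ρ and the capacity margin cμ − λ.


Total capacity cμ = 1·29.23 = 29.23/hr
ρ = λ/(cμ) = 2.14/29.23 = 0.07321
Stable ⇔ ρ < 1: YES
Spare capacity = cμ − λ = 29.23 − 2.14 = 27.09/hr

Final: ρ = 0.07321; stable; margin = 27.09/hr


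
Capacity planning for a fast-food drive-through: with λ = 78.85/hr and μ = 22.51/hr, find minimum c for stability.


Stability requires cμ > λ ⇔ c > λ/μ.
λ/μ = 78.85/22.51 = 3.5029
Minimum integer c = ⌊3.5029⌋ + 1 = 4
Check: 4·22.51 = 90.04 > 78.85, while 3·22.51 = 67.53 ≤ 78.85

Final: 4 servers


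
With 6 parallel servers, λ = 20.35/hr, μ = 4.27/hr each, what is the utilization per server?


ρ = λ/(cμ) = 20.35/(6·4.27) = 20.35/25.62 = 0.7943

Final: 0.7943


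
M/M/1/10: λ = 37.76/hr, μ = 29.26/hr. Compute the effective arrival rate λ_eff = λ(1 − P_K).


ρ = 1.2905; P_K = (1−ρ)ρ^10/(1−ρ^11) = 0.239599
λ_eff = λ(1 − P_K) = 37.76·(1 − 0.239599) = 37.76·0.760401 = 28.7128 /hr

Final: 28.7128 /hr


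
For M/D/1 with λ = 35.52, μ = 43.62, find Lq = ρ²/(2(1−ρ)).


ρ = 35.52/43.62 = 0.8143
M/D/1: Lq = ρ²/(2(1−ρ)) = 0.6631/(2·0.1857) = 1.78544

Final: 1.78544


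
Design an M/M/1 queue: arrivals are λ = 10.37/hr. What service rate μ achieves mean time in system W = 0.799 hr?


W = 1/(μ−λ) ⇒ μ − λ = 1/W = 1/0.799 = 1.2516
μ = λ + 1/W = 10.37 + 1.2516 = 11.6216 per hr

Final: 11.6216 /hr


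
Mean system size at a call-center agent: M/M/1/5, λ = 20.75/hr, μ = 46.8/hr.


ρ = 20.75/46.8 = 0.4434
L = ρ[1 − (K+1)ρ^K + Kρ^(K+1)] / [(1−ρ)(1−ρ^(K+1))]
Numerator: 0.4434·(1 − 6·0.017134 + 5·0.007597) = 0.414636
Denominator: (0.5566)·(0.992403) = 0.552395
L = 0.414636/0.552395 = 0.7506

Final: 0.7506


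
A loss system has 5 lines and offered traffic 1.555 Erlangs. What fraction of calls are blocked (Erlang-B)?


B(c,a) = (a^c/c!) / Σ_{k=0}^{c} a^k/k!
a^5/5! = 0.075765
Σ terms (k=0..5): 1.00000 + 1.55500 + 1.20901 + 0.62667 + 0.24362 + 0.07577 = 4.710068
B = 0.075765/4.710068 = 0.016086

Final: 0.016086


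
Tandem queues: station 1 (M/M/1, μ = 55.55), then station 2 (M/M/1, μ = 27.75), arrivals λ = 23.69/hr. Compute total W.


Each node sees arrival rate λ = 23.69/hr (tandem ⇒ throughput preserved).
W₁ = 1/(μ₁−λ) = 1/(55.55−23.69) = 0.03139 hr
W₂ = 1/(μ₂−λ) = 1/(27.75−23.69) = 0.24631 hr
W_total = W₁ + W₂ = 0.03139 + 0.24631 = 0.27769 hr

Final: 0.27769 hr


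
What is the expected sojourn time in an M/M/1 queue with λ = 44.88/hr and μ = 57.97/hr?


W = 1/(μ−λ) = 1/(57.97 − 44.88) = 1/13.09 = 0.07639 hr

Final: 0.07639 hr


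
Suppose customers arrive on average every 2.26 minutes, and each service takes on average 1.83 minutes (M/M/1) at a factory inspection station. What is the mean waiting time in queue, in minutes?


λ = 60/2.26 = 26.5487 /hr
μ = 60/1.83 = 32.7869 /hr
ρ = λ/μ = 26.5487/32.7869 = 0.8097
Wq = ρ/(μ−λ) = 0.8097/(32.7869−26.5487) = 0.12980 hr
In minutes: 0.12980·60 = 7.788 min

Final: 7.788 min


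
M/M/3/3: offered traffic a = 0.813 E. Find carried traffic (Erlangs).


B(3,0.813) = 0.040107 (Erlang-B)
Carried load = a(1 − B) = 0.813·(1 − 0.040107) = 0.813·0.959893 = 0.7804 E

Final: 0.7804 Erlangs


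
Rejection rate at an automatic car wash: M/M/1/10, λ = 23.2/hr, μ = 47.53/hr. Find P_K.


ρ = λ/μ = 23.2/47.53 = 0.4881
P_K = (1−ρ)ρ^K/(1−ρ^(K+1)) = (0.5119·0.0007677)/(1 − 0.0003747)
= 0.0003930/0.999625 = 0.0003931

Final: 0.0003931


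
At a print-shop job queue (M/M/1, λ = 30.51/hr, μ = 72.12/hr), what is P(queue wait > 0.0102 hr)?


ρ = 30.51/72.12 = 0.4230
P(Wq > t) = ρ·e^{−(μ−λ)t} = 0.4230·e^{−0.4244}
= 0.4230·0.654148 = 0.276734

Final: 0.276734


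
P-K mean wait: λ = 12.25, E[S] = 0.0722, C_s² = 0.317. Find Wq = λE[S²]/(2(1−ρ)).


ρ = λ·E[S] = 12.25·0.0722 = 0.8844
E[S²] = E[S]²(1+C_s²) = 0.0722²·(1+0.317) = 0.006865
Wq = λ·E[S²]/(2(1−ρ)) = 12.25·0.006865/(2·0.1156) = 0.36391 hr

Final: 0.36391 hr


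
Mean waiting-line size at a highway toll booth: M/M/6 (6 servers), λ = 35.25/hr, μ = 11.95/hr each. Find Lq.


a = λ/μ = 2.9498; ρ = a/6 = 0.4916
P₀ = 0.051563
Lq = P₀·a^c·ρ / (c!·(1−ρ)²) = 0.051563·658.79045·0.4916/(720·0.25844)
= 0.08975

Final: 0.08975


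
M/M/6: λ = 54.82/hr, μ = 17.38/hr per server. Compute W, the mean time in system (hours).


a = 3.1542; ρ = 0.5257; P₀ = 0.041721
Lq = P₀·a^c·ρ/(c!(1−ρ)²) = 0.13335
Wq = Lq/λ = 0.13335/54.82 = 0.002433 hr
W = Wq + 1/μ = 0.002433 + 0.05754 = 0.05997 hr

Final: 0.05997 hr


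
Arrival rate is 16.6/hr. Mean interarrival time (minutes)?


Mean interarrival time = 1/λ = 1/16.6 hour = 0.06024 hour
In minutes: 0.06024 × 60 = 3.6145 min

Final: 3.6145 min


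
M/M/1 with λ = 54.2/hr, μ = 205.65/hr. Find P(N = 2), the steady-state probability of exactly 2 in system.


ρ = 54.2/205.65 = 0.2636
P_n = (1−ρ)·ρ^n = (1 − 0.2636)·0.2636^2 = 0.7364·0.069461 = 0.051154

Final: 0.051154


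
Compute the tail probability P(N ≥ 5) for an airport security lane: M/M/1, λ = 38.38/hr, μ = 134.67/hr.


ρ = 38.38/134.67 = 0.2850
P(N ≥ n) = ρ^n = 0.2850^5 = 0.001880

Final: 0.001880


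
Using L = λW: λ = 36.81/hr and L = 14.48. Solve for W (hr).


W = L/λ = 14.48/36.81 = 0.3934 hr

Final: 0.3934 hr


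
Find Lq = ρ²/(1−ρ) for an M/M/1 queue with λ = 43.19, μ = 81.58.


ρ = 43.19/81.58 = 0.5294
Lq = ρ²/(1−ρ) = 0.2803/0.4706 = 0.5956

Final: 0.5956


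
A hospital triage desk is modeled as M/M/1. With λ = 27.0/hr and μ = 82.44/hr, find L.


ρ = λ/μ = 27.0/82.44 = 0.3275
L = ρ/(1−ρ) = 0.3275/(1 − 0.3275) = 0.3275/0.6725 = 0.4870

Final: 0.4870


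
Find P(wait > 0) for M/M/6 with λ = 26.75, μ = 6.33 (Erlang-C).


a = λ/μ = 4.2259; ρ = a/6 = 0.7043
P₀ = 0.012820 (from M/M/c formula)
C(c,a) = [a^c/(c!(1−ρ))]·P₀ = [5695.35052/(720·0.2957)]·0.012820
= 26.75243·0.012820 = 0.342959

Final: 0.342959


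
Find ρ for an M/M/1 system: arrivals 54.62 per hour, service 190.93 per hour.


ρ = λ/μ = 54.62/190.93 = 0.2861

Final: 0.2861


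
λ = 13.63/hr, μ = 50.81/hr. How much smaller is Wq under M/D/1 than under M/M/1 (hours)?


ρ = 13.63/50.81 = 0.2683
Wq(M/M/1) = ρ/(μ−λ) = 0.2683/37.18 = 0.007215 hr
Wq(M/D/1) = ρ/(2(μ−λ)) = 0.003608 hr
Savings = 0.007215 − 0.003608 = 0.003608 hr

Final: 0.003608 hr


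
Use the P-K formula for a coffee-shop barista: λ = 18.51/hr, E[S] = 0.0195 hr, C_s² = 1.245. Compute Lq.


ρ = λ·E[S] = 18.51·0.0195 = 0.3609
Lq = ρ²(1+C_s²)/(2(1−ρ)) = 0.1303·(1+1.245)/(2·0.6391)
= 0.1303·2.2450/1.2781 = 0.22884

Final: 0.22884


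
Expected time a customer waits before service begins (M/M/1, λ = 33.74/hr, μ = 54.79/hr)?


ρ = 33.74/54.79 = 0.6158
Wq = ρ/(μ−λ) = 0.6158/(54.79 − 33.74) = 0.6158/21.05 = 0.02925 hr

Final: 0.02925 hr


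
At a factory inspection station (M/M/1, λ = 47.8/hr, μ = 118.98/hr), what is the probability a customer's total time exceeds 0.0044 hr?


W ~ Exponential(μ−λ) for M/M/1.
μ − λ = 118.98 − 47.8 = 71.1800
P(W > t) = e^{−(μ−λ)t} = e^{−0.3132} = 0.731110

Final: 0.731110


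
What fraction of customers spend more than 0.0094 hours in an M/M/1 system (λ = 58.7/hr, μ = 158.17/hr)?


W ~ Exponential(μ−λ) for M/M/1.
μ − λ = 158.17 − 58.7 = 99.4700
P(W > t) = e^{−(μ−λ)t} = e^{−0.9350} = 0.392579

Final: 0.392579


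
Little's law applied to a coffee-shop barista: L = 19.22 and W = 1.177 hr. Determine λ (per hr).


λ = L/W = 19.22/1.177 = 16.3297 /hr

Final: 16.3297 /hr


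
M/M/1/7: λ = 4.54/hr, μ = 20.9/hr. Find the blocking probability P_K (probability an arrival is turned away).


ρ = λ/μ = 4.54/20.9 = 0.2172
P_K = (1−ρ)ρ^K/(1−ρ^(K+1)) = (0.7828·0.00002282)/(1 − 0.000004958)
= 0.00001787/0.999995 = 0.00001787

Final: 0.00001787


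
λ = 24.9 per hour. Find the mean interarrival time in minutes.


Mean interarrival time = 1/λ = 1/24.9 hour = 0.04016 hour
In minutes: 0.04016 × 60 = 2.4096 min

Final: 2.4096 min


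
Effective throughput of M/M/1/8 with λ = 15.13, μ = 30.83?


ρ = 0.4908; P_K = (1−ρ)ρ^8/(1−ρ^9) = 0.001716
λ_eff = λ(1 − P_K) = 15.13·(1 − 0.001716) = 15.13·0.998284 = 15.1040 /hr

Final: 15.1040 /hr


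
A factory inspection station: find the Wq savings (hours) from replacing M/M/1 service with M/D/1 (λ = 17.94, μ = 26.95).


ρ = 17.94/26.95 = 0.6657
Wq(M/M/1) = ρ/(μ−λ) = 0.6657/9.01 = 0.07388 hr
Wq(M/D/1) = ρ/(2(μ−λ)) = 0.03694 hr
Savings = 0.07388 − 0.03694 = 0.03694 hr

Final: 0.03694 hr


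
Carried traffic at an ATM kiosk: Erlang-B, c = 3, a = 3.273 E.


B(3,3.273) = 0.377671 (Erlang-B)
Carried load = a(1 − B) = 3.273·(1 − 0.377671) = 3.273·0.622329 = 2.0369 E

Final: 2.0369 Erlangs


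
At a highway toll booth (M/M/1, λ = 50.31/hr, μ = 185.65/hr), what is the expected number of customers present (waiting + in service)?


ρ = λ/μ = 50.31/185.65 = 0.2710
L = ρ/(1−ρ) = 0.2710/(1 − 0.2710) = 0.2710/0.7290 = 0.3717

Final: 0.3717


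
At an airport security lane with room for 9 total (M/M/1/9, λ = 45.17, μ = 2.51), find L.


ρ = 45.17/2.51 = 17.9960
L = ρ[1 − (K+1)ρ^K + Kρ^(K+1)] / [(1−ρ)(1−ρ^(K+1))]
Numerator: 17.9960·(1 − 10·197964501993.230957 + 9·3562572332682.964844) = 541383252930401.812500
Denominator: (-16.9960)·(-3562572332681.964844) = 60549536140323.757812
L = 541383252930401.812500/60549536140323.757812 = 8.9412

Final: 8.9412


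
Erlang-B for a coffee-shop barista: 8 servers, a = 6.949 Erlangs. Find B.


B(c,a) = (a^c/c!) / Σ_{k=0}^{c} a^k/k!
a^8/8! = 134.852180
Σ terms (k=0..8): 1.00000 + 6.94900 + 24.14430 + 55.92625 + 97.15787 + 135.03001 + 156.38726 + 155.24787 + 134.85218 = 766.694746
B = 134.852180/766.694746 = 0.175888

Final: 0.175888


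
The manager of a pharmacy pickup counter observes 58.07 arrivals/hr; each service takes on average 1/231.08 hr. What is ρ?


ρ = λ/μ = 58.07/231.08 = 0.2513

Final: 0.2513


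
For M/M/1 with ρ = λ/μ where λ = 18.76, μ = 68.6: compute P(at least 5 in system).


ρ = 18.76/68.6 = 0.2735
P(N ≥ n) = ρ^n = 0.2735^5 = 0.001529

Final: 0.001529


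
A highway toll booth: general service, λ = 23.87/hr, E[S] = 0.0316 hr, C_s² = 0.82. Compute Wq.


ρ = λ·E[S] = 23.87·0.0316 = 0.7543
E[S²] = E[S]²(1+C_s²) = 0.0316²·(1+0.82) = 0.001817
Wq = λ·E[S²]/(2(1−ρ)) = 23.87·0.001817/(2·0.2457) = 0.08828 hr

Final: 0.08828 hr


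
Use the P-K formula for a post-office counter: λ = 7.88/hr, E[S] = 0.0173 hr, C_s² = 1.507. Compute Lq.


ρ = λ·E[S] = 7.88·0.0173 = 0.1363
Lq = ρ²(1+C_s²)/(2(1−ρ)) = 0.01858·(1+1.507)/(2·0.8637)
= 0.01858·2.5070/1.7274 = 0.02697

Final: 0.02697


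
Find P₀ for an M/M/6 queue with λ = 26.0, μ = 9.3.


a = λ/μ = 26.0/9.3 = 2.7957; ρ = a/c = 0.4659
Σ_{k=0}^{5} a^k/k! (terms k=0..5) = 1.00000 + 2.79570 + 3.90797 + 3.64183 + 2.54537 + 1.42322 = 15.31408
Tail: a^6/(6!(1−ρ)) = 477.46594/(720·0.5341) = 1.24173
P₀ = 1/(15.31408 + 1.24173) = 1/16.55581 = 0.060402

Final: 0.060402


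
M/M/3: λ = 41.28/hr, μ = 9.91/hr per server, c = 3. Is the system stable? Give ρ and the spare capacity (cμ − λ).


Total capacity cμ = 3·9.91 = 29.73/hr
ρ = λ/(cμ) = 41.28/29.73 = 1.3885
Stable ⇔ ρ < 1: NO
Spare capacity = cμ − λ = 29.73 − 41.28 = -11.55/hr

Final: ρ = 1.3885; unstable; margin = -11.55/hr


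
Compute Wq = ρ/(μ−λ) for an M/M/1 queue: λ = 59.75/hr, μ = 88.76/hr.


ρ = 59.75/88.76 = 0.6732
Wq = ρ/(μ−λ) = 0.6732/(88.76 − 59.75) = 0.6732/29.01 = 0.02320 hr

Final: 0.02320 hr


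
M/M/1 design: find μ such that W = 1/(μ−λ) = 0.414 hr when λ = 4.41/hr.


W = 1/(μ−λ) ⇒ μ − λ = 1/W = 1/0.414 = 2.4155
μ = λ + 1/W = 4.41 + 2.4155 = 6.8255 per hr

Final: 6.8255 /hr


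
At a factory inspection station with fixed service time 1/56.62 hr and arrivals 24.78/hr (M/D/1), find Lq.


ρ = 24.78/56.62 = 0.4377
M/D/1: Lq = ρ²/(2(1−ρ)) = 0.1915/(2·0.5623) = 0.17031

Final: 0.17031


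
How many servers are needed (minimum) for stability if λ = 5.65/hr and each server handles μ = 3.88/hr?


Stability requires cμ > λ ⇔ c > λ/μ.
λ/μ = 5.65/3.88 = 1.4562
Minimum integer c = ⌊1.4562⌋ + 1 = 2
Check: 2·3.88 = 7.76 > 5.65, while 1·3.88 = 3.88 ≤ 5.65

Final: 2 servers


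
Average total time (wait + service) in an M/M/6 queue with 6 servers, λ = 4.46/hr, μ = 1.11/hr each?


a = 4.0180; ρ = 0.6697; P₀ = 0.016345
Lq = P₀·a^c·ρ/(c!(1−ρ)²) = 0.58625
Wq = Lq/λ = 0.58625/4.46 = 0.13145 hr
W = Wq + 1/μ = 0.13145 + 0.90090 = 1.03235 hr

Final: 1.03235 hr


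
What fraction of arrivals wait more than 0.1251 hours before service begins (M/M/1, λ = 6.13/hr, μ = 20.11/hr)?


ρ = 6.13/20.11 = 0.3048
P(Wq > t) = ρ·e^{−(μ−λ)t} = 0.3048·e^{−1.7489}
= 0.3048·0.173966 = 0.053029

Final: 0.053029


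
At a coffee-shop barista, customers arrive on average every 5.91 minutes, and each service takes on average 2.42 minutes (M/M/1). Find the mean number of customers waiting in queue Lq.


λ = 60/5.91 = 10.1523 /hr
μ = 60/2.42 = 24.7934 /hr
ρ = λ/μ = 10.1523/24.7934 = 0.4095
Lq = ρ²/(1−ρ) = 0.1677/0.5905 = 0.2839

Final: 0.2839


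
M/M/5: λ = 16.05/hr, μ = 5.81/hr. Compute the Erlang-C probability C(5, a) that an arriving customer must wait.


a = λ/μ = 2.7625; ρ = a/5 = 0.5525
P₀ = 0.060555 (from M/M/c formula)
C(c,a) = [a^c/(c!(1−ρ))]·P₀ = [160.87721/(120·0.4475)]·0.060555
= 2.99582·0.060555 = 0.181411

Final: 0.181411


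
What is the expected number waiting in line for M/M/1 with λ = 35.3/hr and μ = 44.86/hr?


ρ = 35.3/44.86 = 0.7869
Lq = ρ²/(1−ρ) = 0.6192/0.2131 = 2.9056

Final: 2.9056


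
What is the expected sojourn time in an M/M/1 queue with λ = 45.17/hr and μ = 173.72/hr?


W = 1/(μ−λ) = 1/(173.72 − 45.17) = 1/128.55 = 0.007779 hr

Final: 0.007779 hr


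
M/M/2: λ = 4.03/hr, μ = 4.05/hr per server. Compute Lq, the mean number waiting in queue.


a = λ/μ = 0.9951; ρ = a/2 = 0.4975
P₀ = 0.335532
Lq = P₀·a^c·ρ / (c!·(1−ρ)²) = 0.335532·0.99015·0.4975/(2·0.25248)
= 0.32734

Final: 0.32734


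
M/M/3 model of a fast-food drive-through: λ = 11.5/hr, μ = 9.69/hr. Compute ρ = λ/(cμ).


ρ = λ/(cμ) = 11.5/(3·9.69) = 11.5/29.07 = 0.3956

Final: 0.3956


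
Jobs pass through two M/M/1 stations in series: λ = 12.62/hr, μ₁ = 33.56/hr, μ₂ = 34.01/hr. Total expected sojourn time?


Each node sees arrival rate λ = 12.62/hr (tandem ⇒ throughput preserved).
W₁ = 1/(μ₁−λ) = 1/(33.56−12.62) = 0.04776 hr
W₂ = 1/(μ₂−λ) = 1/(34.01−12.62) = 0.04675 hr
W_total = W₁ + W₂ = 0.04776 + 0.04675 = 0.09451 hr

Final: 0.09451 hr


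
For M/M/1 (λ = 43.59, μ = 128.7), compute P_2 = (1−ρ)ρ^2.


ρ = 43.59/128.7 = 0.3387
P_n = (1−ρ)·ρ^n = (1 − 0.3387)·0.3387^2 = 0.6613·0.114714 = 0.075861

Final: 0.075861


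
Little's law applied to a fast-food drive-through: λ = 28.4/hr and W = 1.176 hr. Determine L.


L = λW = 28.4·1.176 = 33.3984

Final: 33.3984


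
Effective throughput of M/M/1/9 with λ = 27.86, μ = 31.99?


ρ = 0.8709; P_K = (1−ρ)ρ^9/(1−ρ^10) = 0.049677
λ_eff = λ(1 − P_K) = 27.86·(1 − 0.049677) = 27.86·0.950323 = 26.4760 /hr

Final: 26.4760 /hr


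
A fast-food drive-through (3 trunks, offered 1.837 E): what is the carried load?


B(3,1.837) = 0.185909 (Erlang-B)
Carried load = a(1 − B) = 1.837·(1 − 0.185909) = 1.837·0.814091 = 1.4955 E

Final: 1.4955 Erlangs


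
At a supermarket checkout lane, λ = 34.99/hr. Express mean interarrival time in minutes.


Mean interarrival time = 1/λ = 1/34.99 hour = 0.02858 hour
In minutes: 0.02858 × 60 = 1.7148 min

Final: 1.7148 min


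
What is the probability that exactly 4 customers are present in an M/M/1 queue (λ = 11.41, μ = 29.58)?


ρ = 11.41/29.58 = 0.3857
P_n = (1−ρ)·ρ^n = (1 − 0.3857)·0.3857^4 = 0.6143·0.022139 = 0.013599

Final: 0.013599


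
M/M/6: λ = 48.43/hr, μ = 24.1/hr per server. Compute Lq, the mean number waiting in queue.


a = λ/μ = 2.0095; ρ = a/6 = 0.3349
P₀ = 0.133846
Lq = P₀·a^c·ρ / (c!·(1−ρ)²) = 0.133846·65.85436·0.3349/(720·0.44233)
= 0.009270

Final: 0.009270


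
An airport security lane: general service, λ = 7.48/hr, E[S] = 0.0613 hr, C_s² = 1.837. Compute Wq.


ρ = λ·E[S] = 7.48·0.0613 = 0.4585
E[S²] = E[S]²(1+C_s²) = 0.0613²·(1+1.837) = 0.010661
Wq = λ·E[S²]/(2(1−ρ)) = 7.48·0.010661/(2·0.5415) = 0.07363 hr

Final: 0.07363 hr


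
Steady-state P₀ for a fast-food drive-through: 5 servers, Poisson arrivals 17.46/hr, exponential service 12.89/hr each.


a = λ/μ = 17.46/12.89 = 1.3545; ρ = a/c = 0.2709
Σ_{k=0}^{4} a^k/k! (terms k=0..4) = 1.00000 + 1.35454 + 0.91739 + 0.41421 + 0.14027 = 3.82640
Tail: a^5/(5!(1−ρ)) = 4.55991/(120·0.7291) = 0.05212
P₀ = 1/(3.82640 + 0.05212) = 1/3.87852 = 0.257830

Final: 0.257830


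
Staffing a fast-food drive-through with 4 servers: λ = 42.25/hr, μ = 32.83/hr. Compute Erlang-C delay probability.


a = λ/μ = 1.2869; ρ = a/4 = 0.3217
P₀ = 0.274818 (from M/M/c formula)
C(c,a) = [a^c/(c!(1−ρ))]·P₀ = [2.74298/(24·0.6783)]·0.274818
= 0.16850·0.274818 = 0.046308

Final: 0.046308


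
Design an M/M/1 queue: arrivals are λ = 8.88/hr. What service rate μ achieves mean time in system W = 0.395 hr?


W = 1/(μ−λ) ⇒ μ − λ = 1/W = 1/0.395 = 2.5316
μ = λ + 1/W = 8.88 + 2.5316 = 11.4116 per hr

Final: 11.4116 /hr


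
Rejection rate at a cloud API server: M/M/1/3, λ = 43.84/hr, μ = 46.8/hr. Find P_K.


ρ = λ/μ = 43.84/46.8 = 0.9368
P_K = (1−ρ)ρ^K/(1−ρ^(K+1)) = (0.06325·0.822004)/(1 − 0.770014)
= 0.051990/0.229986 = 0.226058

Final: 0.226058


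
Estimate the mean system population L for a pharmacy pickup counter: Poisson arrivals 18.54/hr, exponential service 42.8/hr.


ρ = λ/μ = 18.54/42.8 = 0.4332
L = ρ/(1−ρ) = 0.4332/(1 − 0.4332) = 0.4332/0.5668 = 0.7642

Final: 0.7642


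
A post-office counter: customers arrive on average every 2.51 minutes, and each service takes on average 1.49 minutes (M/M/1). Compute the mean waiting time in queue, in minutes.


λ = 60/2.51 = 23.9044 /hr
μ = 60/1.49 = 40.2685 /hr
ρ = λ/μ = 23.9044/40.2685 = 0.5936
Wq = ρ/(μ−λ) = 0.5936/(40.2685−23.9044) = 0.03628 hr
In minutes: 0.03628·60 = 2.177 min

Final: 2.177 min


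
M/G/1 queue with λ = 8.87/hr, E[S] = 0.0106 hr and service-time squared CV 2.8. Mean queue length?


ρ = λ·E[S] = 8.87·0.0106 = 0.09402
Lq = ρ²(1+C_s²)/(2(1−ρ)) = 0.008840·(1+2.8)/(2·0.9060)
= 0.008840·3.8000/1.8120 = 0.01854

Final: 0.01854


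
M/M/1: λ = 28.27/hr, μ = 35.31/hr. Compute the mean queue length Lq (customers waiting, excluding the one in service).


ρ = 28.27/35.31 = 0.8006
Lq = ρ²/(1−ρ) = 0.6410/0.1994 = 3.2150

Final: 3.2150


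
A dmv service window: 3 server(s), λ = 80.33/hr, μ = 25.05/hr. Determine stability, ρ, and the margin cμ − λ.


Total capacity cμ = 3·25.05 = 75.15/hr
ρ = λ/(cμ) = 80.33/75.15 = 1.0689
Stable ⇔ ρ < 1: NO
Spare capacity = cμ − λ = 75.15 − 80.33 = -5.18/hr

Final: ρ = 1.0689; unstable; margin = -5.18/hr


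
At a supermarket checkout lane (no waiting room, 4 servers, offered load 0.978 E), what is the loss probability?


B(c,a) = (a^c/c!) / Σ_{k=0}^{c} a^k/k!
a^4/4! = 0.038119
Σ terms (k=0..4): 1.00000 + 0.97800 + 0.47824 + 0.15591 + 0.03812 = 2.650268
B = 0.038119/2.650268 = 0.014383

Final: 0.014383


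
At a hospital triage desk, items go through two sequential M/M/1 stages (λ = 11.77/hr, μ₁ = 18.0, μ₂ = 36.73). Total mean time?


Each node sees arrival rate λ = 11.77/hr (tandem ⇒ throughput preserved).
W₁ = 1/(μ₁−λ) = 1/(18.0−11.77) = 0.16051 hr
W₂ = 1/(μ₂−λ) = 1/(36.73−11.77) = 0.04006 hr
W_total = W₁ + W₂ = 0.16051 + 0.04006 = 0.20058 hr

Final: 0.20058 hr


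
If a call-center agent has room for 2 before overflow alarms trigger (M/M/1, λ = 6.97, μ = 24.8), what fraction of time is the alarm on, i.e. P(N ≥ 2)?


ρ = 6.97/24.8 = 0.2810
P(N ≥ n) = ρ^n = 0.2810^2 = 0.078988

Final: 0.078988


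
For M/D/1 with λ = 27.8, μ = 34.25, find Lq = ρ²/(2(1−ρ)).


ρ = 27.8/34.25 = 0.8117
M/D/1: Lq = ρ²/(2(1−ρ)) = 0.6588/(2·0.1883) = 1.74920

Final: 1.74920


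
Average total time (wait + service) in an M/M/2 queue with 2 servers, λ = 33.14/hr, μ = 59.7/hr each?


a = 0.5551; ρ = 0.2776; P₀ = 0.565491
Lq = P₀·a^c·ρ/(c!(1−ρ)²) = 0.04633
Wq = Lq/λ = 0.04633/33.14 = 0.001398 hr
W = Wq + 1/μ = 0.001398 + 0.01675 = 0.01815 hr

Final: 0.01815 hr


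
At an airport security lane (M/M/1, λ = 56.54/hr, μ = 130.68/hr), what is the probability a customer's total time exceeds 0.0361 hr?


W ~ Exponential(μ−λ) for M/M/1.
μ − λ = 130.68 − 56.54 = 74.1400
P(W > t) = e^{−(μ−λ)t} = e^{−2.6765} = 0.068807

Final: 0.068807


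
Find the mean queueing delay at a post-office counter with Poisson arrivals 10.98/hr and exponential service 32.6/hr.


ρ = 10.98/32.6 = 0.3368
Wq = ρ/(μ−λ) = 0.3368/(32.6 − 10.98) = 0.3368/21.62 = 0.01558 hr

Final: 0.01558 hr


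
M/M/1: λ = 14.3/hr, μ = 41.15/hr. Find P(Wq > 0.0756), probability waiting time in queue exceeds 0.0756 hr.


ρ = 14.3/41.15 = 0.3475
P(Wq > t) = ρ·e^{−(μ−λ)t} = 0.3475·e^{−2.0299}
= 0.3475·0.131354 = 0.045647

Final: 0.045647


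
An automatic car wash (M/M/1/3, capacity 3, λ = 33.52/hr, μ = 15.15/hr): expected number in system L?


ρ = 33.52/15.15 = 2.2125
L = ρ[1 − (K+1)ρ^K + Kρ^(K+1)] / [(1−ρ)(1−ρ^(K+1))]
Numerator: 2.2125·(1 − 4·10.831139 + 3·23.964342) = 65.421459
Denominator: (-1.2125)·(-22.964342) = 27.845212
L = 65.421459/27.845212 = 2.3495

Final: 2.3495


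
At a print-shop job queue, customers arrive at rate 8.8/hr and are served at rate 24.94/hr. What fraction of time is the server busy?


ρ = λ/μ = 8.8/24.94 = 0.3528

Final: 0.3528


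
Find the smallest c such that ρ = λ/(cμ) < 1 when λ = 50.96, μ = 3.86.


Stability requires cμ > λ ⇔ c > λ/μ.
λ/μ = 50.96/3.86 = 13.2021
Minimum integer c = ⌊13.2021⌋ + 1 = 14
Check: 14·3.86 = 54.04 > 50.96, while 13·3.86 = 50.18 ≤ 50.96

Final: 14 servers


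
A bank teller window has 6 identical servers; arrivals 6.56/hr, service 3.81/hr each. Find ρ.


ρ = λ/(cμ) = 6.56/(6·3.81) = 6.56/22.86 = 0.2870

Final: 0.2870


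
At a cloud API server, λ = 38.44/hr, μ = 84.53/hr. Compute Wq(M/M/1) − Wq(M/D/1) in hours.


ρ = 38.44/84.53 = 0.4547
Wq(M/M/1) = ρ/(μ−λ) = 0.4547/46.09 = 0.009867 hr
Wq(M/D/1) = ρ/(2(μ−λ)) = 0.004933 hr
Savings = 0.009867 − 0.004933 = 0.004933 hr

Final: 0.004933 hr


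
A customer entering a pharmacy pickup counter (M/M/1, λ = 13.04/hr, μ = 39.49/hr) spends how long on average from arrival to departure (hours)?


W = 1/(μ−λ) = 1/(39.49 − 13.04) = 1/26.45 = 0.03781 hr

Final: 0.03781 hr


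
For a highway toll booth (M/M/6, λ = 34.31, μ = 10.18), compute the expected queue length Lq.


a = λ/μ = 3.3703; ρ = a/6 = 0.5617
P₀ = 0.033250
Lq = P₀·a^c·ρ / (c!·(1−ρ)²) = 0.033250·1465.67487·0.5617/(720·0.19209)
= 0.19793

Final: 0.19793


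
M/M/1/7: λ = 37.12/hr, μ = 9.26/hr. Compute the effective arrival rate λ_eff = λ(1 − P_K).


ρ = 4.0086; P_K = (1−ρ)ρ^7/(1−ρ^8) = 0.750550
λ_eff = λ(1 − P_K) = 37.12·(1 − 0.750550) = 37.12·0.249450 = 9.2596 /hr

Final: 9.2596 /hr


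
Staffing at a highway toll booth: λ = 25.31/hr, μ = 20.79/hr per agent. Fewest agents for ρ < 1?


Stability requires cμ > λ ⇔ c > λ/μ.
λ/μ = 25.31/20.79 = 1.2174
Minimum integer c = ⌊1.2174⌋ + 1 = 2
Check: 2·20.79 = 41.58 > 25.31, while 1·20.79 = 20.79 ≤ 25.31

Final: 2 servers


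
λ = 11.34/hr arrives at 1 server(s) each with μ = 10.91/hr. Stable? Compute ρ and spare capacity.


Total capacity cμ = 1·10.91 = 10.91/hr
ρ = λ/(cμ) = 11.34/10.91 = 1.0394
Stable ⇔ ρ < 1: NO
Spare capacity = cμ − λ = 10.91 − 11.34 = -0.43/hr

Final: ρ = 1.0394; unstable; margin = -0.43/hr


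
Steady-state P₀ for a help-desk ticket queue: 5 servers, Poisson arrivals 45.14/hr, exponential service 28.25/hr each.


a = λ/μ = 45.14/28.25 = 1.5979; ρ = a/c = 0.3196
Σ_{k=0}^{4} a^k/k! (terms k=0..4) = 1.00000 + 1.59788 + 1.27660 + 0.67995 + 0.27162 = 4.82605
Tail: a^5/(5!(1−ρ)) = 10.41635/(120·0.6804) = 0.12757
P₀ = 1/(4.82605 + 0.12757) = 1/4.95362 = 0.201872

Final: 0.201872


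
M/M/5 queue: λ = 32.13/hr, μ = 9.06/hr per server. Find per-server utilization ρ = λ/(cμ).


ρ = λ/(cμ) = 32.13/(5·9.06) = 32.13/45.30 = 0.7093

Final: 0.7093


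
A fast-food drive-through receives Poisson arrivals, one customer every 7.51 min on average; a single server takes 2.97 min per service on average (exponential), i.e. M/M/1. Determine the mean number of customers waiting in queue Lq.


λ = 60/7.51 = 7.9893 /hr
μ = 60/2.97 = 20.2020 /hr
ρ = λ/μ = 7.9893/20.2020 = 0.3955
Lq = ρ²/(1−ρ) = 0.1564/0.6045 = 0.2587

Final: 0.2587


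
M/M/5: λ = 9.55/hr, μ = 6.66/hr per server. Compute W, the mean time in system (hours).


a = 1.4339; ρ = 0.2868; P₀ = 0.238072
Lq = P₀·a^c·ρ/(c!(1−ρ)²) = 0.006781
Wq = Lq/λ = 0.006781/9.55 = 0.0007101 hr
W = Wq + 1/μ = 0.0007101 + 0.15015 = 0.15086 hr

Final: 0.15086 hr


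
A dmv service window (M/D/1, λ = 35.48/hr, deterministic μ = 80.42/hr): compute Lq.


ρ = 35.48/80.42 = 0.4412
M/D/1: Lq = ρ²/(2(1−ρ)) = 0.1946/(2·0.5588) = 0.17416

Final: 0.17416


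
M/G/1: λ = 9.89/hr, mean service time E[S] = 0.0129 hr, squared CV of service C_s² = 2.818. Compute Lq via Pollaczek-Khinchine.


ρ = λ·E[S] = 9.89·0.0129 = 0.1276
Lq = ρ²(1+C_s²)/(2(1−ρ)) = 0.01628·(1+2.818)/(2·0.8724)
= 0.01628·3.8180/1.7448 = 0.03562

Final: 0.03562


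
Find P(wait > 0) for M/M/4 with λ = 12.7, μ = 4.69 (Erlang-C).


a = λ/μ = 2.7079; ρ = a/4 = 0.6770
P₀ = 0.056757 (from M/M/c formula)
C(c,a) = [a^c/(c!(1−ρ))]·P₀ = [53.76795/(24·0.3230)]·0.056757
= 6.93542·0.056757 = 0.393633

Final: 0.393633


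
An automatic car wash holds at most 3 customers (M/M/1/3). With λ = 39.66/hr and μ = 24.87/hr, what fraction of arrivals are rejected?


ρ = λ/μ = 39.66/24.87 = 1.5947
P_K = (1−ρ)ρ^K/(1−ρ^(K+1)) = (-0.5947·4.055373)/(1 − 6.467072)
= -2.411699/-5.467072 = 0.441132

Final: 0.441132


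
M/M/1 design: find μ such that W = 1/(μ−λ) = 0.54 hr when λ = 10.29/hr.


W = 1/(μ−λ) ⇒ μ − λ = 1/W = 1/0.54 = 1.8519
μ = λ + 1/W = 10.29 + 1.8519 = 12.1419 per hr

Final: 12.1419 /hr


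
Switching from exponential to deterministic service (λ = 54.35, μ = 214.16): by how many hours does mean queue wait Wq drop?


ρ = 54.35/214.16 = 0.2538
Wq(M/M/1) = ρ/(μ−λ) = 0.2538/159.81 = 0.001588 hr
Wq(M/D/1) = ρ/(2(μ−λ)) = 0.0007940 hr
Savings = 0.001588 − 0.0007940 = 0.0007940 hr

Final: 0.0007940 hr


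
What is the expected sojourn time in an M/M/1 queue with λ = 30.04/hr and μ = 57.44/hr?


W = 1/(μ−λ) = 1/(57.44 − 30.04) = 1/27.40 = 0.03650 hr

Final: 0.03650 hr


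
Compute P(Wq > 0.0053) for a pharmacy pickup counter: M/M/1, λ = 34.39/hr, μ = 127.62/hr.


ρ = 34.39/127.62 = 0.2695
P(Wq > t) = ρ·e^{−(μ−λ)t} = 0.2695·e^{−0.4941}
= 0.2695·0.610108 = 0.164407

Final: 0.164407


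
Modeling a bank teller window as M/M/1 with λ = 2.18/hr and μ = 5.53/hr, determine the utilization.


ρ = λ/μ = 2.18/5.53 = 0.3942

Final: 0.3942


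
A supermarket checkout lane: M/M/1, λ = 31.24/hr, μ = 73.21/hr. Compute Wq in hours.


ρ = 31.24/73.21 = 0.4267
Wq = ρ/(μ−λ) = 0.4267/(73.21 − 31.24) = 0.4267/41.97 = 0.01017 hr

Final: 0.01017 hr


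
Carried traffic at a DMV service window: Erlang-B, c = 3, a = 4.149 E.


B(3,4.149) = 0.463903 (Erlang-B)
Carried load = a(1 − B) = 4.149·(1 − 0.463903) = 4.149·0.536097 = 2.2243 E

Final: 2.2243 Erlangs


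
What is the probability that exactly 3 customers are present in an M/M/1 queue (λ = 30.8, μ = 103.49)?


ρ = 30.8/103.49 = 0.2976
P_n = (1−ρ)·ρ^n = (1 − 0.2976)·0.2976^3 = 0.7024·0.026361 = 0.018515

Final: 0.018515


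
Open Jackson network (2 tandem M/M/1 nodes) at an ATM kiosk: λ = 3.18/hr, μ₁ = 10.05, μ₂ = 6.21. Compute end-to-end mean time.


Each node sees arrival rate λ = 3.18/hr (tandem ⇒ throughput preserved).
W₁ = 1/(μ₁−λ) = 1/(10.05−3.18) = 0.14556 hr
W₂ = 1/(μ₂−λ) = 1/(6.21−3.18) = 0.33003 hr
W_total = W₁ + W₂ = 0.14556 + 0.33003 = 0.47559 hr

Final: 0.47559 hr


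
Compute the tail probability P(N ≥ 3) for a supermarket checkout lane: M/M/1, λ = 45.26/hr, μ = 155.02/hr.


ρ = 45.26/155.02 = 0.2920
P(N ≥ n) = ρ^n = 0.2920^3 = 0.024887

Final: 0.024887


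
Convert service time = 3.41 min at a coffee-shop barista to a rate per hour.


μ = 1/(service time) in consistent units.
1 hour = 60 min, so μ = 60/3.41 = 17.5953 per hour

Final: 17.5953 /hr


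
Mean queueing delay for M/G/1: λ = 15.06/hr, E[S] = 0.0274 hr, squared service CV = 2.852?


ρ = λ·E[S] = 15.06·0.0274 = 0.4126
E[S²] = E[S]²(1+C_s²) = 0.0274²·(1+2.852) = 0.002892
Wq = λ·E[S²]/(2(1−ρ)) = 15.06·0.002892/(2·0.5874) = 0.03707 hr

Final: 0.03707 hr


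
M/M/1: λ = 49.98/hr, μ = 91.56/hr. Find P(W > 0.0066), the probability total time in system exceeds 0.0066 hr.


W ~ Exponential(μ−λ) for M/M/1.
μ − λ = 91.56 − 49.98 = 41.5800
P(W > t) = e^{−(μ−λ)t} = e^{−0.2744} = 0.760007

Final: 0.760007


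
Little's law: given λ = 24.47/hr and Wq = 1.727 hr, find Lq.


Lq = λWq = 24.47·1.727 = 42.2597

Final: 42.2597


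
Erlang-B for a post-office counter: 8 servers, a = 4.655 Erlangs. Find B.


B(c,a) = (a^c/c!) / Σ_{k=0}^{c} a^k/k!
a^8/8! = 5.468106
Σ terms (k=0..8): 1.00000 + 4.65500 + 10.83451 + 16.81155 + 19.56444 + 18.21450 + 14.13141 + 9.39739 + 5.46811 = 100.076915
B = 5.468106/100.076915 = 0.054639

Final: 0.054639


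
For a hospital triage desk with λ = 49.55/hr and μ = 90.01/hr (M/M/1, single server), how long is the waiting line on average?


ρ = 49.55/90.01 = 0.5505
Lq = ρ²/(1−ρ) = 0.3030/0.4495 = 0.6742

Final: 0.6742


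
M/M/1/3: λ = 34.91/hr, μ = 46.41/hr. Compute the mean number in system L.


ρ = 34.91/46.41 = 0.7522
L = ρ[1 − (K+1)ρ^K + Kρ^(K+1)] / [(1−ρ)(1−ρ^(K+1))]
Numerator: 0.7522·(1 − 4·0.425613 + 3·0.320150) = 0.194068
Denominator: (0.2478)·(0.679850) = 0.168461
L = 0.194068/0.168461 = 1.1520

Final: 1.1520


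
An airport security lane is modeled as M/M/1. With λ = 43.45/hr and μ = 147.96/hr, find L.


ρ = λ/μ = 43.45/147.96 = 0.2937
L = ρ/(1−ρ) = 0.2937/(1 − 0.2937) = 0.2937/0.7063 = 0.4157

Final: 0.4157


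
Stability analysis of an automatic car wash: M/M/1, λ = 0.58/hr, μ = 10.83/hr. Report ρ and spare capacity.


Total capacity cμ = 1·10.83 = 10.83/hr
ρ = λ/(cμ) = 0.58/10.83 = 0.05355
Stable ⇔ ρ < 1: YES
Spare capacity = cμ − λ = 10.83 − 0.58 = 10.25/hr

Final: ρ = 0.05355; stable; margin = 10.25/hr


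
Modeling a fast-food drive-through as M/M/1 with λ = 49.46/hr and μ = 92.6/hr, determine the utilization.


ρ = λ/μ = 49.46/92.6 = 0.5341

Final: 0.5341


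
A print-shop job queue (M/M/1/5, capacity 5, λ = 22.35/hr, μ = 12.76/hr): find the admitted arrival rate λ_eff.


ρ = 1.7516; P_K = (1−ρ)ρ^5/(1−ρ^6) = 0.444474
λ_eff = λ(1 − P_K) = 22.35·(1 − 0.444474) = 22.35·0.555526 = 12.4160 /hr

Final: 12.4160 /hr


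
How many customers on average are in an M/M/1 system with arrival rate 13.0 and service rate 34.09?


ρ = λ/μ = 13.0/34.09 = 0.3813
L = ρ/(1−ρ) = 0.3813/(1 − 0.3813) = 0.3813/0.6187 = 0.6164

Final: 0.6164


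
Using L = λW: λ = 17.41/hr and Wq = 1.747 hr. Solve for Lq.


Lq = λWq = 17.41·1.747 = 30.4153

Final: 30.4153


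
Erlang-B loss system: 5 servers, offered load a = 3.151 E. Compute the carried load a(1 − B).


B(5,3.151) = 0.123114 (Erlang-B)
Carried load = a(1 − B) = 3.151·(1 − 0.123114) = 3.151·0.876886 = 2.7631 E

Final: 2.7631 Erlangs


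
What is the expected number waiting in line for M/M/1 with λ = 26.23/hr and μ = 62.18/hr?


ρ = 26.23/62.18 = 0.4218
Lq = ρ²/(1−ρ) = 0.1779/0.5782 = 0.3078

Final: 0.3078


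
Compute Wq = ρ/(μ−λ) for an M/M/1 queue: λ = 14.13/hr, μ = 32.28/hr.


ρ = 14.13/32.28 = 0.4377
Wq = ρ/(μ−λ) = 0.4377/(32.28 − 14.13) = 0.4377/18.15 = 0.02412 hr

Final: 0.02412 hr


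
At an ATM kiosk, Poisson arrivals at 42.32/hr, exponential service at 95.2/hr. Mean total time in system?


W = 1/(μ−λ) = 1/(95.2 − 42.32) = 1/52.88 = 0.01891 hr

Final: 0.01891 hr


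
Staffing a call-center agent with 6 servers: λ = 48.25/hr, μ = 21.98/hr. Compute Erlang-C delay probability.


a = λ/μ = 2.1952; ρ = a/6 = 0.3659
P₀ = 0.111049 (from M/M/c formula)
C(c,a) = [a^c/(c!(1−ρ))]·P₀ = [111.89683/(720·0.6341)]·0.111049
= 0.24508·0.111049 = 0.027216

Final: 0.027216


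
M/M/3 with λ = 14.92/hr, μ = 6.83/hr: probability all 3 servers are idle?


a = λ/μ = 14.92/6.83 = 2.1845; ρ = a/c = 0.7282
Σ_{k=0}^{2} a^k/k! (terms k=0..2) = 1.00000 + 2.18448 + 2.38598 = 5.57046
Tail: a^3/(3!(1−ρ)) = 10.42424/(6·0.2718) = 6.39116
P₀ = 1/(5.57046 + 6.39116) = 1/11.96162 = 0.083601

Final: 0.083601


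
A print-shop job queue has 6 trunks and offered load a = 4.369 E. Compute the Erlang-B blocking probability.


B(c,a) = (a^c/c!) / Σ_{k=0}^{c} a^k/k!
a^6/6! = 9.659614
Σ terms (k=0..6): 1.00000 + 4.36900 + 9.54408 + 13.89936 + 15.18158 + 13.26566 + 9.65961 = 66.919299
B = 9.659614/66.919299 = 0.144347

Final: 0.144347


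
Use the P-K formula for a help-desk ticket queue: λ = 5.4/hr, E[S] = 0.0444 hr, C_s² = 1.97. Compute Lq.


ρ = λ·E[S] = 5.4·0.0444 = 0.2398
Lq = ρ²(1+C_s²)/(2(1−ρ)) = 0.05748·(1+1.97)/(2·0.7602)
= 0.05748·2.9700/1.5205 = 0.11229

Final: 0.11229


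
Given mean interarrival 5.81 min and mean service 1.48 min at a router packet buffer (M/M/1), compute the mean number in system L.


λ = 60/5.81 = 10.3270 /hr
μ = 60/1.48 = 40.5405 /hr
ρ = λ/μ = 10.3270/40.5405 = 0.2547
L = ρ/(1−ρ) = 0.2547/0.7453 = 0.3418

Final: 0.3418


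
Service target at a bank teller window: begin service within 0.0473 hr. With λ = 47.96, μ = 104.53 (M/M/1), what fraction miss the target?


ρ = 47.96/104.53 = 0.4588
P(Wq > t) = ρ·e^{−(μ−λ)t} = 0.4588·e^{−2.6758}
= 0.4588·0.068854 = 0.031591

Final: 0.031591


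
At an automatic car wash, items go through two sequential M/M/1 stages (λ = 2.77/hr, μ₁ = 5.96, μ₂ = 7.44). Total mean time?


Each node sees arrival rate λ = 2.77/hr (tandem ⇒ throughput preserved).
W₁ = 1/(μ₁−λ) = 1/(5.96−2.77) = 0.31348 hr
W₂ = 1/(μ₂−λ) = 1/(7.44−2.77) = 0.21413 hr
W_total = W₁ + W₂ = 0.31348 + 0.21413 = 0.52761 hr

Final: 0.52761 hr


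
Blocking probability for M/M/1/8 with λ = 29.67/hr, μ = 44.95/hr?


ρ = λ/μ = 29.67/44.95 = 0.6601
P_K = (1−ρ)ρ^K/(1−ρ^(K+1)) = (0.3399·0.036033)/(1 − 0.023784)
= 0.012249/0.976216 = 0.012547

Final: 0.012547


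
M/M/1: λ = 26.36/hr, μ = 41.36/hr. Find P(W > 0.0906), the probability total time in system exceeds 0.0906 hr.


W ~ Exponential(μ−λ) for M/M/1.
μ − λ = 41.36 − 26.36 = 15.0000
P(W > t) = e^{−(μ−λ)t} = e^{−1.3590} = 0.256918

Final: 0.256918


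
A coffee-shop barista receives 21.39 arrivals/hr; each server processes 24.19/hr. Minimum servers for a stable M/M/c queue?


Stability requires cμ > λ ⇔ c > λ/μ.
λ/μ = 21.39/24.19 = 0.8842
Minimum integer c = ⌊0.8842⌋ + 1 = 1
Check: 1·24.19 = 24.19 > 21.39, while 0·24.19 = 0.00 ≤ 21.39

Final: 1 servers


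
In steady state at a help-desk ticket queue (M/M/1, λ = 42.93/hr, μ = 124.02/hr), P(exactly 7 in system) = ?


ρ = 42.93/124.02 = 0.3462
P_n = (1−ρ)·ρ^n = (1 − 0.3462)·0.3462^7 = 0.6538·0.0005955 = 0.0003894

Final: 0.0003894


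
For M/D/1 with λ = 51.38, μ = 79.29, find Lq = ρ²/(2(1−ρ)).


ρ = 51.38/79.29 = 0.6480
M/D/1: Lq = ρ²/(2(1−ρ)) = 0.4199/(2·0.3520) = 0.59646

Final: 0.59646


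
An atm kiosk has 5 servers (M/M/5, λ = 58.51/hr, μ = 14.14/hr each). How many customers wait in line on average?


a = λ/μ = 4.1379; ρ = a/5 = 0.8276
P₀ = 0.010378
Lq = P₀·a^c·ρ / (c!·(1−ρ)²) = 0.010378·1213.11911·0.8276/(120·0.02973)
= 2.92071

Final: 2.92071


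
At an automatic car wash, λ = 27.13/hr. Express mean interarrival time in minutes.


Mean interarrival time = 1/λ = 1/27.13 hour = 0.03686 hour
In minutes: 0.03686 × 60 = 2.2116 min

Final: 2.2116 min


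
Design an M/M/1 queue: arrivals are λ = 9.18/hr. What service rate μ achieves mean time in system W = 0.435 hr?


W = 1/(μ−λ) ⇒ μ − λ = 1/W = 1/0.435 = 2.2989
μ = λ + 1/W = 9.18 + 2.2989 = 11.4789 per hr

Final: 11.4789 /hr


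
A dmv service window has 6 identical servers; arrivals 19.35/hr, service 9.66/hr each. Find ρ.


ρ = λ/(cμ) = 19.35/(6·9.66) = 19.35/57.96 = 0.3339

Final: 0.3339


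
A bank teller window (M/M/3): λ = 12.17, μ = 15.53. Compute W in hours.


a = 0.7836; ρ = 0.2612; P₀ = 0.454699
Lq = P₀·a^c·ρ/(c!(1−ρ)²) = 0.01745
Wq = Lq/λ = 0.01745/12.17 = 0.001434 hr
W = Wq + 1/μ = 0.001434 + 0.06439 = 0.06583 hr

Final: 0.06583 hr


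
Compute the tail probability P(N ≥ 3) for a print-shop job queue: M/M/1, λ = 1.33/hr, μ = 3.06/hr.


ρ = 1.33/3.06 = 0.4346
P(N ≥ n) = ρ^n = 0.4346^3 = 0.082109

Final: 0.082109


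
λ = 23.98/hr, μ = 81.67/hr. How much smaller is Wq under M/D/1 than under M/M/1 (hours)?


ρ = 23.98/81.67 = 0.2936
Wq(M/M/1) = ρ/(μ−λ) = 0.2936/57.69 = 0.005090 hr
Wq(M/D/1) = ρ/(2(μ−λ)) = 0.002545 hr
Savings = 0.005090 − 0.002545 = 0.002545 hr

Final: 0.002545 hr


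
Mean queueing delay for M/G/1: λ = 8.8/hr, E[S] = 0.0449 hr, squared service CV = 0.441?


ρ = λ·E[S] = 8.8·0.0449 = 0.3951
E[S²] = E[S]²(1+C_s²) = 0.0449²·(1+0.441) = 0.002905
Wq = λ·E[S²]/(2(1−ρ)) = 8.8·0.002905/(2·0.6049) = 0.02113 hr

Final: 0.02113 hr


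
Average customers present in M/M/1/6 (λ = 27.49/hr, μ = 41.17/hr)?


ρ = 27.49/41.17 = 0.6677
L = ρ[1 − (K+1)ρ^K + Kρ^(K+1)] / [(1−ρ)(1−ρ^(K+1))]
Numerator: 0.6677·(1 − 7·0.088626 + 6·0.059178) = 0.490560
Denominator: (0.3323)·(0.940822) = 0.312617
L = 0.490560/0.312617 = 1.5692

Final: 1.5692


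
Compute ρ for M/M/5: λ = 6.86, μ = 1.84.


ρ = λ/(cμ) = 6.86/(5·1.84) = 6.86/9.20 = 0.7457

Final: 0.7457


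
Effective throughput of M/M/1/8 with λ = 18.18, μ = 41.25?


ρ = 0.4407; P_K = (1−ρ)ρ^8/(1−ρ^9) = 0.0007966
λ_eff = λ(1 − P_K) = 18.18·(1 − 0.0007966) = 18.18·0.999203 = 18.1655 /hr

Final: 18.1655 /hr
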